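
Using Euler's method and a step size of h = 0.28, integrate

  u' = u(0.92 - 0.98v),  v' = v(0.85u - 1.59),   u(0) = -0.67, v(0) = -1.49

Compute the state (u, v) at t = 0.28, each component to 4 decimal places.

-1.1165, -0.5891

Euler on (u,v): u_{n+1} = u_n + h·u', v_{n+1} = v_n + h·v'.
0.000000: (-0.670000, -1.490000); f=(-1.594734, 3.217655) → (-1.116526, -0.589057)
(u(0.28), v(0.28)) ≈ (-1.1165, -0.5891)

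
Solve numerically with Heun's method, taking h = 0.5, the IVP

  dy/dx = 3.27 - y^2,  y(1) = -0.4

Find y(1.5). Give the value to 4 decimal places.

0.8615

Heun: k1 = f(x_n, y_n); k2 = f(x_n + h, y_n + h·k1); y_{n+1} = y_n + (h/2)·(k1 + k2).
x=1.000000, y=-0.400000:
  k1 = f(1.000000, -0.400000) = 3.110000
  k2 = f(1.500000, 1.155000) = 1.935975
  y ← -0.400000 + (0.5/2)·(3.110000 + 1.935975) = 0.861494
y(1.5) ≈ 0.8615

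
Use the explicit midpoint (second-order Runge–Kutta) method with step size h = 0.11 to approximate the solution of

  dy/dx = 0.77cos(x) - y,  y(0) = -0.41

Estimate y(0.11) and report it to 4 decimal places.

Midpoint: k1 = f(x_n, y_n); k2 = f(x_n + h/2, y_n + (h/2)·k1); y_{n+1} = y_n + h·k2.
x=0.000000, y=-0.410000:
  k1 = f(0.000000, -0.410000) = 1.180000
  k2 = f(0.055000, -0.345100) = 1.113936
  y ← -0.410000 + 0.11·1.113936 = -0.287467
y(0.11) ≈ -0.2875

-0.2875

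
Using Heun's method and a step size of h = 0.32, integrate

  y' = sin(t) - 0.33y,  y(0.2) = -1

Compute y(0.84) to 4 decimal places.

Heun: k1 = f(t_n, y_n); k2 = f(t_n + h, y_n + h·k1); y_{n+1} = y_n + (h/2)·(k1 + k2).
t=0.200000, y=-1.000000:
  k1 = f(0.200000, -1.000000) = 0.528669
  k2 = f(0.520000, -0.830826) = 0.771053
  y ← -1.000000 + (0.32/2)·(0.528669 + 0.771053) = -0.792044
t=0.520000, y=-0.792044:
  k1 = f(0.520000, -0.792044) = 0.758255
  k2 = f(0.840000, -0.549403) = 0.925946
  y ← -0.792044 + (0.32/2)·(0.758255 + 0.925946) = -0.522572
y(0.84) ≈ -0.5226

-0.5226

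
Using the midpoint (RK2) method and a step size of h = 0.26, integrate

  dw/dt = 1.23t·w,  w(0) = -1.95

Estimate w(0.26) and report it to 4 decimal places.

Midpoint: k1 = f(t_n, w_n); k2 = f(t_n + h/2, w_n + (h/2)·k1); w_{n+1} = w_n + h·k2.
t=0.000000, w=-1.950000:
  k1 = f(0.000000, -1.950000) = 0.000000
  k2 = f(0.130000, -1.950000) = -0.311805
  w ← -1.950000 + 0.26·(-0.311805) = -2.031069
w(0.26) ≈ -2.0311

-2.0311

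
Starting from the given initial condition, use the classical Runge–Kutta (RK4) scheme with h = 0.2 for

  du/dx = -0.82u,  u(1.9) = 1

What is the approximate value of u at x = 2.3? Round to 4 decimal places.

RK4: k1 = f(x_n, u_n); k2 = f(x_n + h/2, u_n + (h/2)·k1); k3 = f(x_n + h/2, u_n + (h/2)·k2); k4 = f(x_n + h, u_n + h·k3); u_{n+1} = u_n + (h/6)·(k1 + 2k2 + 2k3 + k4).
x=1.900000, u=1.000000:
  k1 = f(1.900000, 1.000000) = -0.820000
  k2 = f(2.000000, 0.918000) = -0.752760
  k3 = f(2.000000, 0.924724) = -0.758274
  k4 = f(2.100000, 0.848345) = -0.695643
  u ← 1.000000 + (0.2/6)·(k1 + 2k2 + 2k3 + k4) = 0.848743
x=2.100000, u=0.848743:
  k1 = f(2.100000, 0.848743) = -0.695969
  k2 = f(2.200000, 0.779146) = -0.638900
  k3 = f(2.200000, 0.784853) = -0.643579
  k4 = f(2.300000, 0.720027) = -0.590422
  u ← 0.848743 + (0.2/6)·(k1 + 2k2 + 2k3 + k4) = 0.720365
u(2.3) ≈ 0.7204

0.7204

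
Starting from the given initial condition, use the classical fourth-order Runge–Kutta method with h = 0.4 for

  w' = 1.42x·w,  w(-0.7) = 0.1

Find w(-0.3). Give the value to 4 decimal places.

0.0753

RK4: k1 = f(x_n, w_n); k2 = f(x_n + h/2, w_n + (h/2)·k1); k3 = f(x_n + h/2, w_n + (h/2)·k2); k4 = f(x_n + h, w_n + h·k3); w_{n+1} = w_n + (h/6)·(k1 + 2k2 + 2k3 + k4).
x=-0.700000, w=0.100000:
  k1 = f(-0.700000, 0.100000) = -0.099400
  k2 = f(-0.500000, 0.080120) = -0.056885
  k3 = f(-0.500000, 0.088623) = -0.062922
  k4 = f(-0.300000, 0.074831) = -0.031878
  w ← 0.100000 + (0.4/6)·(k1 + 2k2 + 2k3 + k4) = 0.075274
w(-0.3) ≈ 0.0753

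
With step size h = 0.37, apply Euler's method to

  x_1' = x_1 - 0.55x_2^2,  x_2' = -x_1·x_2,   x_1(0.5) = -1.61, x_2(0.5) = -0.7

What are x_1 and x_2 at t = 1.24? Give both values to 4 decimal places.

Euler on (x_1,x_2): x_1_{n+1} = x_1_n + h·x_1', x_2_{n+1} = x_2_n + h·x_2'.
0.500000: (-1.610000, -0.700000); f=(-1.879500, -1.127000) → (-2.305415, -1.116990)
0.870000: (-2.305415, -1.116990); f=(-2.991632, -2.575126) → (-3.412319, -2.069786)
(x_1(1.24), x_2(1.24)) ≈ (-3.4123, -2.0698)

-3.4123, -2.0698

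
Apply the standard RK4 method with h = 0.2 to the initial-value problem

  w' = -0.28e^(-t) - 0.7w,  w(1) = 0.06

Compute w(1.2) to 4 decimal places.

RK4: k1 = f(t_n, w_n); k2 = f(t_n + h/2, w_n + (h/2)·k1); k3 = f(t_n + h/2, w_n + (h/2)·k2); k4 = f(t_n + h, w_n + h·k3); w_{n+1} = w_n + (h/6)·(k1 + 2k2 + 2k3 + k4).
t=1.000000, w=0.060000:
  k1 = f(1.000000, 0.060000) = -0.145006
  k2 = f(1.100000, 0.045499) = -0.125053
  k3 = f(1.100000, 0.047495) = -0.126450
  k4 = f(1.200000, 0.034710) = -0.108631
  w ← 0.060000 + (0.2/6)·(k1 + 2k2 + 2k3 + k4) = 0.034779
w(1.2) ≈ 0.0348

0.0348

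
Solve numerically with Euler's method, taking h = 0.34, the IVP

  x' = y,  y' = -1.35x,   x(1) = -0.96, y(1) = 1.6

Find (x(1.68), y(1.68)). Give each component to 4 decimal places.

Euler on (x,y): x_{n+1} = x_n + h·x', y_{n+1} = y_n + h·y'.
1.000000: (-0.960000, 1.600000); f=(1.600000, 1.296000) → (-0.416000, 2.040640)
1.340000: (-0.416000, 2.040640); f=(2.040640, 0.561600) → (0.277818, 2.231584)
(x(1.68), y(1.68)) ≈ (0.2778, 2.2316)

0.2778, 2.2316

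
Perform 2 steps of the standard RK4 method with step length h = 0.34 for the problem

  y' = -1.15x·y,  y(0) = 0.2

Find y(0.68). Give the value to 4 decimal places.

0.1533

RK4: k1 = f(x_n, y_n); k2 = f(x_n + h/2, y_n + (h/2)·k1); k3 = f(x_n + h/2, y_n + (h/2)·k2); k4 = f(x_n + h, y_n + h·k3); y_{n+1} = y_n + (h/6)·(k1 + 2k2 + 2k3 + k4).
x=0.000000, y=0.200000:
  k1 = f(0.000000, 0.200000) = 0.000000
  k2 = f(0.170000, 0.200000) = -0.039100
  k3 = f(0.170000, 0.193353) = -0.037801
  k4 = f(0.340000, 0.187148) = -0.073175
  y ← 0.200000 + (0.34/6)·(k1 + 2k2 + 2k3 + k4) = 0.187138
x=0.340000, y=0.187138:
  k1 = f(0.340000, 0.187138) = -0.073171
  k2 = f(0.510000, 0.174699) = -0.102461
  k3 = f(0.510000, 0.169720) = -0.099541
  k4 = f(0.680000, 0.153294) = -0.119876
  y ← 0.187138 + (0.34/6)·(k1 + 2k2 + 2k3 + k4) = 0.153305
y(0.68) ≈ 0.1533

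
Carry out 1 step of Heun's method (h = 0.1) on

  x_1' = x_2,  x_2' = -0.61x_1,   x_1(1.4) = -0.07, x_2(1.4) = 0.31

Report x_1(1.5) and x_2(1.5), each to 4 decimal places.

Heun on (x_1,x_2): k1 = f(s_n, state_n); k2 = f(s_n + h, state_n + h·k1); state_{n+1} = state_n + (h/2)·(k1 + k2).
1.400000: (-0.070000, 0.310000)
  k1 = (0.310000, 0.042700)
  predictor → (-0.039000, 0.314270)
  k2 = (0.314270, 0.023790)
  → (-0.038787, 0.313325)
(x_1(1.5), x_2(1.5)) ≈ (-0.0388, 0.3133)

-0.0388, 0.3133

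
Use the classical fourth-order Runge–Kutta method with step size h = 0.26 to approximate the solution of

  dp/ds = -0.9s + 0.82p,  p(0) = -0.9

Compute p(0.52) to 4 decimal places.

-1.5195

RK4: k1 = f(s_n, p_n); k2 = f(s_n + h/2, p_n + (h/2)·k1); k3 = f(s_n + h/2, p_n + (h/2)·k2); k4 = f(s_n + h, p_n + h·k3); p_{n+1} = p_n + (h/6)·(k1 + 2k2 + 2k3 + k4).
s=0.000000, p=-0.900000:
  k1 = f(0.000000, -0.900000) = -0.738000
  k2 = f(0.130000, -0.995940) = -0.933671
  k3 = f(0.130000, -1.021377) = -0.954529
  k4 = f(0.260000, -1.148178) = -1.175506
  p ← -0.900000 + (0.26/6)·(k1 + 2k2 + 2k3 + k4) = -1.146563
s=0.260000, p=-1.146563:
  k1 = f(0.260000, -1.146563) = -1.174181
  k2 = f(0.390000, -1.299206) = -1.416349
  k3 = f(0.390000, -1.330688) = -1.442164
  k4 = f(0.520000, -1.521525) = -1.715651
  p ← -1.146563 + (0.26/6)·(k1 + 2k2 + 2k3 + k4) = -1.519526
p(0.52) ≈ -1.5195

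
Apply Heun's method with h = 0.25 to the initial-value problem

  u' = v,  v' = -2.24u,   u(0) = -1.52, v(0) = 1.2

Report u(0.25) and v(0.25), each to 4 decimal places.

-1.1136, 1.9672

Heun on (u,v): k1 = f(t_n, state_n); k2 = f(t_n + h, state_n + h·k1); state_{n+1} = state_n + (h/2)·(k1 + k2).
0.000000: (-1.520000, 1.200000)
  k1 = (1.200000, 3.404800)
  predictor → (-1.220000, 2.051200)
  k2 = (2.051200, 2.732800)
  → (-1.113600, 1.967200)
(u(0.25), v(0.25)) ≈ (-1.1136, 1.9672)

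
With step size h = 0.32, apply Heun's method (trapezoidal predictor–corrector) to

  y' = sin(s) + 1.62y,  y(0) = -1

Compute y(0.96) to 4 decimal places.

Heun: k1 = f(s_n, y_n); k2 = f(s_n + h, y_n + h·k1); y_{n+1} = y_n + (h/2)·(k1 + k2).
s=0.000000, y=-1.000000:
  k1 = f(0.000000, -1.000000) = -1.620000
  k2 = f(0.320000, -1.518400) = -2.145241
  y ← -1.000000 + (0.32/2)·(-1.620000 + (-2.145241)) = -1.602439
s=0.320000, y=-1.602439:
  k1 = f(0.320000, -1.602439) = -2.281384
  k2 = f(0.640000, -2.332482) = -3.181425
  y ← -1.602439 + (0.32/2)·(-2.281384 + (-3.181425)) = -2.476488
s=0.640000, y=-2.476488:
  k1 = f(0.640000, -2.476488) = -3.414715
  k2 = f(0.960000, -3.569197) = -4.962907
  y ← -2.476488 + (0.32/2)·(-3.414715 + (-4.962907)) = -3.816908
y(0.96) ≈ -3.8169

-3.8169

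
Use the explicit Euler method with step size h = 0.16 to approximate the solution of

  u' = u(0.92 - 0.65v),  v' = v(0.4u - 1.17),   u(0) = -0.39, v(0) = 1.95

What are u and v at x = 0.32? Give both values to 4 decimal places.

-0.3637, 1.2125

Euler on (u,v): u_{n+1} = u_n + h·u', v_{n+1} = v_n + h·v'.
0.000000: (-0.390000, 1.950000); f=(0.135525, -2.585700) → (-0.368316, 1.536288)
0.160000: (-0.368316, 1.536288); f=(0.028945, -2.023793) → (-0.363685, 1.212481)
(u(0.32), v(0.32)) ≈ (-0.3637, 1.2125)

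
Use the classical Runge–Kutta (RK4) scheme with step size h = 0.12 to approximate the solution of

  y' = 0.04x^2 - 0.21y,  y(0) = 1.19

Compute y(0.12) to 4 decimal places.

RK4: k1 = f(x_n, y_n); k2 = f(x_n + h/2, y_n + (h/2)·k1); k3 = f(x_n + h/2, y_n + (h/2)·k2); k4 = f(x_n + h, y_n + h·k3); y_{n+1} = y_n + (h/6)·(k1 + 2k2 + 2k3 + k4).
x=0.000000, y=1.190000:
  k1 = f(0.000000, 1.190000) = -0.249900
  k2 = f(0.060000, 1.175006) = -0.246607
  k3 = f(0.060000, 1.175204) = -0.246649
  k4 = f(0.120000, 1.160402) = -0.243108
  y ← 1.190000 + (0.12/6)·(k1 + 2k2 + 2k3 + k4) = 1.160410
y(0.12) ≈ 1.1604

1.1604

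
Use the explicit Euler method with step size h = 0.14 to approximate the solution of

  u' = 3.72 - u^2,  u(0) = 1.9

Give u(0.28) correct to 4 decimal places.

Euler: u_{n+1} = u_n + h·f(t_n, u_n).
t=0.000000, u=1.900000: f=0.110000 → u ← 1.900000 + 0.14·0.110000 = 1.915400
t=0.140000, u=1.915400: f=0.051243 → u ← 1.915400 + 0.14·0.051243 = 1.922574
u(0.28) ≈ 1.9226

1.9226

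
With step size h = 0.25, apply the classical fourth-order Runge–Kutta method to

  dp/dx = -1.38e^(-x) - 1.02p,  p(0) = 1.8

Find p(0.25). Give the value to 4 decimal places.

1.1269

RK4: k1 = f(x_n, p_n); k2 = f(x_n + h/2, p_n + (h/2)·k1); k3 = f(x_n + h/2, p_n + (h/2)·k2); k4 = f(x_n + h, p_n + h·k3); p_{n+1} = p_n + (h/6)·(k1 + 2k2 + 2k3 + k4).
x=0.000000, p=1.800000:
  k1 = f(0.000000, 1.800000) = -3.216000
  k2 = f(0.125000, 1.398000) = -2.643806
  k3 = f(0.125000, 1.469524) = -2.716760
  k4 = f(0.250000, 1.120810) = -2.217971
  p ← 1.800000 + (0.25/6)·(k1 + 2k2 + 2k3 + k4) = 1.126871
p(0.25) ≈ 1.1269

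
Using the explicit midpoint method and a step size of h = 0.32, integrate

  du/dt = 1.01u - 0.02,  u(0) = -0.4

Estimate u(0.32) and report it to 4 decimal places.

Midpoint: k1 = f(t_n, u_n); k2 = f(t_n + h/2, u_n + (h/2)·k1); u_{n+1} = u_n + h·k2.
t=0.000000, u=-0.400000:
  k1 = f(0.000000, -0.400000) = -0.424000
  k2 = f(0.160000, -0.467840) = -0.492518
  u ← -0.400000 + 0.32·(-0.492518) = -0.557606
u(0.32) ≈ -0.5576

-0.5576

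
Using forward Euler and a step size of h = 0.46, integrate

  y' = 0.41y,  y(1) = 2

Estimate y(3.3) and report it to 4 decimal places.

Euler: y_{n+1} = y_n + h·f(t_n, y_n).
t=1.000000, y=2.000000: f=0.820000 → y ← 2.000000 + 0.46·0.820000 = 2.377200
t=1.460000, y=2.377200: f=0.974652 → y ← 2.377200 + 0.46·0.974652 = 2.825540
t=1.920000, y=2.825540: f=1.158471 → y ← 2.825540 + 0.46·1.158471 = 3.358437
t=2.380000, y=3.358437: f=1.376959 → y ← 3.358437 + 0.46·1.376959 = 3.991838
t=2.840000, y=3.991838: f=1.636654 → y ← 3.991838 + 0.46·1.636654 = 4.744699
y(3.3) ≈ 4.7447

4.7447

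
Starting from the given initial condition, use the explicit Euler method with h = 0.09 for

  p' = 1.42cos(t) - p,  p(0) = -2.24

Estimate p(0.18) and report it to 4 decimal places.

-1.6114

Euler: p_{n+1} = p_n + h·f(t_n, p_n).
t=0.000000, p=-2.240000: f=3.660000 → p ← -2.240000 + 0.09·3.660000 = -1.910600
t=0.090000, p=-1.910600: f=3.324853 → p ← -1.910600 + 0.09·3.324853 = -1.611363
p(0.18) ≈ -1.6114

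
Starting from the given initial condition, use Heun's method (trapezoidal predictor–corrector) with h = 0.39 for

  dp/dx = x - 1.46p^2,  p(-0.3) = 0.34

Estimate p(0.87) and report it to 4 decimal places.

0.5049

Heun: k1 = f(x_n, p_n); k2 = f(x_n + h, p_n + h·k1); p_{n+1} = p_n + (h/2)·(k1 + k2).
x=-0.300000, p=0.340000:
  k1 = f(-0.300000, 0.340000) = -0.468776
  k2 = f(0.090000, 0.157177) = 0.053931
  p ← 0.340000 + (0.39/2)·(-0.468776 + 0.053931) = 0.259105
x=0.090000, p=0.259105:
  k1 = f(0.090000, 0.259105) = -0.008018
  k2 = f(0.480000, 0.255978) = 0.384334
  p ← 0.259105 + (0.39/2)·(-0.008018 + 0.384334) = 0.332487
x=0.480000, p=0.332487:
  k1 = f(0.480000, 0.332487) = 0.318601
  k2 = f(0.870000, 0.456741) = 0.565426
  p ← 0.332487 + (0.39/2)·(0.318601 + 0.565426) = 0.504872
p(0.87) ≈ 0.5049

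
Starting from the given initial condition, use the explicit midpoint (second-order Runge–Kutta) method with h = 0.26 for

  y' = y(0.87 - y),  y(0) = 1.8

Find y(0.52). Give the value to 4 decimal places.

Midpoint: k1 = f(x_n, y_n); k2 = f(x_n + h/2, y_n + (h/2)·k1); y_{n+1} = y_n + h·k2.
x=0.000000, y=1.800000:
  k1 = f(0.000000, 1.800000) = -1.674000
  k2 = f(0.130000, 1.582380) = -1.127256
  y ← 1.800000 + 0.26·(-1.127256) = 1.506913
x=0.260000, y=1.506913:
  k1 = f(0.260000, 1.506913) = -0.959773
  k2 = f(0.390000, 1.382143) = -0.707855
  y ← 1.506913 + 0.26·(-0.707855) = 1.322871
y(0.52) ≈ 1.3229

1.3229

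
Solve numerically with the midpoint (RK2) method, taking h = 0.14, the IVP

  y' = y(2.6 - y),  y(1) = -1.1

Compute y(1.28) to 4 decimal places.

Midpoint: k1 = f(t_n, y_n); k2 = f(t_n + h/2, y_n + (h/2)·k1); y_{n+1} = y_n + h·k2.
t=1.000000, y=-1.100000:
  k1 = f(1.000000, -1.100000) = -4.070000
  k2 = f(1.070000, -1.384900) = -5.518688
  y ← -1.100000 + 0.14·(-5.518688) = -1.872616
t=1.140000, y=-1.872616:
  k1 = f(1.140000, -1.872616) = -8.375494
  k2 = f(1.210000, -2.458901) = -12.439336
  y ← -1.872616 + 0.14·(-12.439336) = -3.614123
y(1.28) ≈ -3.6141

-3.6141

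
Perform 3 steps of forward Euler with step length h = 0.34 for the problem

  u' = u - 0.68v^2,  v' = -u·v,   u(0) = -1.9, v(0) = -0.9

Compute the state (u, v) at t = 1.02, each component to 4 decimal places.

-7.4763, -6.9102

Euler on (u,v): u_{n+1} = u_n + h·u', v_{n+1} = v_n + h·v'.
0.000000: (-1.900000, -0.900000); f=(-2.450800, -1.710000) → (-2.733272, -1.481400)
0.340000: (-2.733272, -1.481400); f=(-4.225563, -4.049069) → (-4.169964, -2.858084)
0.680000: (-4.169964, -2.858084); f=(-9.724640, -11.918104) → (-7.476341, -6.910239)
(u(1.02), v(1.02)) ≈ (-7.4763, -6.9102)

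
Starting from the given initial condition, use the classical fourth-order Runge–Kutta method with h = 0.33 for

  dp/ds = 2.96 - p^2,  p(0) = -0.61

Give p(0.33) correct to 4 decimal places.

RK4: k1 = f(s_n, p_n); k2 = f(s_n + h/2, p_n + (h/2)·k1); k3 = f(s_n + h/2, p_n + (h/2)·k2); k4 = f(s_n + h, p_n + h·k3); p_{n+1} = p_n + (h/6)·(k1 + 2k2 + 2k3 + k4).
s=0.000000, p=-0.610000:
  k1 = f(0.000000, -0.610000) = 2.587900
  k2 = f(0.165000, -0.182997) = 2.926512
  k3 = f(0.165000, -0.127125) = 2.943839
  k4 = f(0.330000, 0.361467) = 2.829342
  p ← -0.610000 + (0.33/6)·(k1 + 2k2 + 2k3 + k4) = 0.333687
p(0.33) ≈ 0.3337

0.3337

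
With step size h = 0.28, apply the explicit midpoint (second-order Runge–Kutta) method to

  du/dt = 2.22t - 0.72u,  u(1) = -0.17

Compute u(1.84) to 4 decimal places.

Midpoint: k1 = f(t_n, u_n); k2 = f(t_n + h/2, u_n + (h/2)·k1); u_{n+1} = u_n + h·k2.
t=1.000000, u=-0.170000:
  k1 = f(1.000000, -0.170000) = 2.342400
  k2 = f(1.140000, 0.157936) = 2.417086
  u ← -0.170000 + 0.28·2.417086 = 0.506784
t=1.280000, u=0.506784:
  k1 = f(1.280000, 0.506784) = 2.476715
  k2 = f(1.420000, 0.853524) = 2.537863
  u ← 0.506784 + 0.28·2.537863 = 1.217386
t=1.560000, u=1.217386:
  k1 = f(1.560000, 1.217386) = 2.586682
  k2 = f(1.700000, 1.579521) = 2.636745
  u ← 1.217386 + 0.28·2.636745 = 1.955674
u(1.84) ≈ 1.9557

1.9557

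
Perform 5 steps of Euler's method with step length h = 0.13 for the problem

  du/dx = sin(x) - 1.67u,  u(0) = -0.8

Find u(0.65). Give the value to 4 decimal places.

Euler: u_{n+1} = u_n + h·f(x_n, u_n).
x=0.000000, u=-0.800000: f=1.336000 → u ← -0.800000 + 0.13·1.336000 = -0.626320
x=0.130000, u=-0.626320: f=1.175589 → u ← -0.626320 + 0.13·1.175589 = -0.473493
x=0.260000, u=-0.473493: f=1.047815 → u ← -0.473493 + 0.13·1.047815 = -0.337278
x=0.390000, u=-0.337278: f=0.943442 → u ← -0.337278 + 0.13·0.943442 = -0.214630
x=0.520000, u=-0.214630: f=0.855312 → u ← -0.214630 + 0.13·0.855312 = -0.103440
u(0.65) ≈ -0.1034

-0.1034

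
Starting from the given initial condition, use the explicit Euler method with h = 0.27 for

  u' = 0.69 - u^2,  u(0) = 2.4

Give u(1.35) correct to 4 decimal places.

0.8459

Euler: u_{n+1} = u_n + h·f(t_n, u_n).
t=0.000000, u=2.400000: f=-5.070000 → u ← 2.400000 + 0.27·(-5.070000) = 1.031100
t=0.270000, u=1.031100: f=-0.373167 → u ← 1.031100 + 0.27·(-0.373167) = 0.930345
t=0.540000, u=0.930345: f=-0.175542 → u ← 0.930345 + 0.27·(-0.175542) = 0.882949
t=0.810000, u=0.882949: f=-0.089598 → u ← 0.882949 + 0.27·(-0.089598) = 0.858757
t=1.080000, u=0.858757: f=-0.047464 → u ← 0.858757 + 0.27·(-0.047464) = 0.845942
u(1.35) ≈ 0.8459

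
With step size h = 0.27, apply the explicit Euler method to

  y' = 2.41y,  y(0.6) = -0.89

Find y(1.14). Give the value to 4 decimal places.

-2.4251

Euler: y_{n+1} = y_n + h·f(t_n, y_n).
t=0.600000, y=-0.890000: f=-2.144900 → y ← -0.890000 + 0.27·(-2.144900) = -1.469123
t=0.870000, y=-1.469123: f=-3.540586 → y ← -1.469123 + 0.27·(-3.540586) = -2.425081
y(1.14) ≈ -2.4251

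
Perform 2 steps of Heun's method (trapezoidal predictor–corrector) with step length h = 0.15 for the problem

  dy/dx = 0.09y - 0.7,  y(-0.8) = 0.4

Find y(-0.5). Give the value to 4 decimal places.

Heun: k1 = f(x_n, y_n); k2 = f(x_n + h, y_n + h·k1); y_{n+1} = y_n + (h/2)·(k1 + k2).
x=-0.800000, y=0.400000:
  k1 = f(-0.800000, 0.400000) = -0.664000
  k2 = f(-0.650000, 0.300400) = -0.672964
  y ← 0.400000 + (0.15/2)·(-0.664000 + (-0.672964)) = 0.299728
x=-0.650000, y=0.299728:
  k1 = f(-0.650000, 0.299728) = -0.673025
  k2 = f(-0.500000, 0.198774) = -0.682110
  y ← 0.299728 + (0.15/2)·(-0.673025 + (-0.682110)) = 0.198093
y(-0.5) ≈ 0.1981

0.1981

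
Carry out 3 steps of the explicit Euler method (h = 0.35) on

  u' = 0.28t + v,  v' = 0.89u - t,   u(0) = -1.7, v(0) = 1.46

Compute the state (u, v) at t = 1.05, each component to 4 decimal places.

-0.6073, -0.0657

Euler on (u,v): u_{n+1} = u_n + h·u', v_{n+1} = v_n + h·v'.
0.000000: (-1.700000, 1.460000); f=(1.460000, -1.513000) → (-1.189000, 0.930450)
0.350000: (-1.189000, 0.930450); f=(1.028450, -1.408210) → (-0.829043, 0.437577)
0.700000: (-0.829043, 0.437577); f=(0.633576, -1.437848) → (-0.607291, -0.065670)
(u(1.05), v(1.05)) ≈ (-0.6073, -0.0657)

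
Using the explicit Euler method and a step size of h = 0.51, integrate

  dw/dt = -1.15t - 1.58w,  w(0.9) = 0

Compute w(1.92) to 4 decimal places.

-0.9295

Euler: w_{n+1} = w_n + h·f(t_n, w_n).
t=0.900000, w=0.000000: f=-1.035000 → w ← 0.000000 + 0.51·(-1.035000) = -0.527850
t=1.410000, w=-0.527850: f=-0.787497 → w ← -0.527850 + 0.51·(-0.787497) = -0.929473
w(1.92) ≈ -0.9295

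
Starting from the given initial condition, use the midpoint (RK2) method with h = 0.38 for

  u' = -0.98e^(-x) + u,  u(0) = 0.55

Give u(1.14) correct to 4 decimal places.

Midpoint: k1 = f(x_n, u_n); k2 = f(x_n + h/2, u_n + (h/2)·k1); u_{n+1} = u_n + h·k2.
x=0.000000, u=0.550000:
  k1 = f(0.000000, 0.550000) = -0.430000
  k2 = f(0.190000, 0.468300) = -0.342120
  u ← 0.550000 + 0.38·(-0.342120) = 0.419994
x=0.380000, u=0.419994:
  k1 = f(0.380000, 0.419994) = -0.250190
  k2 = f(0.570000, 0.372458) = -0.181757
  u ← 0.419994 + 0.38·(-0.181757) = 0.350927
x=0.760000, u=0.350927:
  k1 = f(0.760000, 0.350927) = -0.107386
  k2 = f(0.950000, 0.330524) = -0.048483
  u ← 0.350927 + 0.38·(-0.048483) = 0.332504
u(1.14) ≈ 0.3325

0.3325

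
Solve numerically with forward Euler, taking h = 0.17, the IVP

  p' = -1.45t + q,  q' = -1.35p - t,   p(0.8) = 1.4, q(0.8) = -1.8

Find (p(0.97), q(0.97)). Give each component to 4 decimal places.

Euler on (p,q): p_{n+1} = p_n + h·p', q_{n+1} = q_n + h·q'.
0.800000: (1.400000, -1.800000); f=(-2.960000, -2.690000) → (0.896800, -2.257300)
(p(0.97), q(0.97)) ≈ (0.8968, -2.2573)

0.8968, -2.2573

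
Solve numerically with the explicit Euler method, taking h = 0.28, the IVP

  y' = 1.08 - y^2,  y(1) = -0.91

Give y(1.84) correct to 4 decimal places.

Euler: y_{n+1} = y_n + h·f(x_n, y_n).
x=1.000000, y=-0.910000: f=0.251900 → y ← -0.910000 + 0.28·0.251900 = -0.839468
x=1.280000, y=-0.839468: f=0.375293 → y ← -0.839468 + 0.28·0.375293 = -0.734386
x=1.560000, y=-0.734386: f=0.540677 → y ← -0.734386 + 0.28·0.540677 = -0.582996
y(1.84) ≈ -0.5830

-0.5830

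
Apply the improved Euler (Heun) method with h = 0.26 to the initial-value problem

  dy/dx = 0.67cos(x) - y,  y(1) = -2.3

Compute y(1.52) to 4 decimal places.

Heun: k1 = f(x_n, y_n); k2 = f(x_n + h, y_n + h·k1); y_{n+1} = y_n + (h/2)·(k1 + k2).
x=1.000000, y=-2.300000:
  k1 = f(1.000000, -2.300000) = 2.662003
  k2 = f(1.260000, -1.607879) = 1.812777
  y ← -2.300000 + (0.26/2)·(2.662003 + 1.812777) = -1.718279
x=1.260000, y=-1.718279:
  k1 = f(1.260000, -1.718279) = 1.923176
  k2 = f(1.520000, -1.218253) = 1.252272
  y ← -1.718279 + (0.26/2)·(1.923176 + 1.252272) = -1.305470
y(1.52) ≈ -1.3055

-1.3055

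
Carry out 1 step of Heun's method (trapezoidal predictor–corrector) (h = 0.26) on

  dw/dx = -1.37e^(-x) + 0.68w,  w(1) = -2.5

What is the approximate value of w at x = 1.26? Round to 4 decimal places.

Heun: k1 = f(x_n, w_n); k2 = f(x_n + h, w_n + h·k1); w_{n+1} = w_n + (h/2)·(k1 + k2).
x=1.000000, w=-2.500000:
  k1 = f(1.000000, -2.500000) = -2.203995
  k2 = f(1.260000, -3.073039) = -2.478272
  w ← -2.500000 + (0.26/2)·(-2.203995 + (-2.478272)) = -3.108695
w(1.26) ≈ -3.1087

-3.1087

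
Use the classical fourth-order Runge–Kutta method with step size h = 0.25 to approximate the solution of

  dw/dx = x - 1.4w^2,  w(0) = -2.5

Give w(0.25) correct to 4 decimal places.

-13.2119

RK4: k1 = f(x_n, w_n); k2 = f(x_n + h/2, w_n + (h/2)·k1); k3 = f(x_n + h/2, w_n + (h/2)·k2); k4 = f(x_n + h, w_n + h·k3); w_{n+1} = w_n + (h/6)·(k1 + 2k2 + 2k3 + k4).
x=0.000000, w=-2.500000:
  k1 = f(0.000000, -2.500000) = -8.750000
  k2 = f(0.125000, -3.593750) = -17.956055
  k3 = f(0.125000, -4.744507) = -31.389483
  k4 = f(0.250000, -10.347371) = -149.645315
  w ← -2.500000 + (0.25/6)·(k1 + 2k2 + 2k3 + k4) = -13.211933
w(0.25) ≈ -13.2119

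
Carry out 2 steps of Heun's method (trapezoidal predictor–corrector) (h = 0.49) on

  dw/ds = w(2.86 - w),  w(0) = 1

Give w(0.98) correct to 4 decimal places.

Heun: k1 = f(s_n, w_n); k2 = f(s_n + h, w_n + h·k1); w_{n+1} = w_n + (h/2)·(k1 + k2).
s=0.000000, w=1.000000:
  k1 = f(0.000000, 1.000000) = 1.860000
  k2 = f(0.490000, 1.911400) = 1.813154
  w ← 1.000000 + (0.49/2)·(1.860000 + 1.813154) = 1.899923
s=0.490000, w=1.899923:
  k1 = f(0.490000, 1.899923) = 1.824073
  k2 = f(0.980000, 2.793718) = 0.185172
  w ← 1.899923 + (0.49/2)·(1.824073 + 0.185172) = 2.392188
w(0.98) ≈ 2.3922

2.3922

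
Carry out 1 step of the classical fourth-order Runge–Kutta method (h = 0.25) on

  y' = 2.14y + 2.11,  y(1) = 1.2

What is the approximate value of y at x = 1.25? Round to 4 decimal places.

2.7456

RK4: k1 = f(x_n, y_n); k2 = f(x_n + h/2, y_n + (h/2)·k1); k3 = f(x_n + h/2, y_n + (h/2)·k2); k4 = f(x_n + h, y_n + h·k3); y_{n+1} = y_n + (h/6)·(k1 + 2k2 + 2k3 + k4).
x=1.000000, y=1.200000:
  k1 = f(1.000000, 1.200000) = 4.678000
  k2 = f(1.125000, 1.784750) = 5.929365
  k3 = f(1.125000, 1.941171) = 6.264105
  k4 = f(1.250000, 2.766026) = 8.029296
  y ← 1.200000 + (0.25/6)·(k1 + 2k2 + 2k3 + k4) = 2.745593
y(1.25) ≈ 2.7456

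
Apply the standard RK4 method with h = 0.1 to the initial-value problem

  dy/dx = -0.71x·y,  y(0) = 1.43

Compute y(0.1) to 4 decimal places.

1.4249

RK4: k1 = f(x_n, y_n); k2 = f(x_n + h/2, y_n + (h/2)·k1); k3 = f(x_n + h/2, y_n + (h/2)·k2); k4 = f(x_n + h, y_n + h·k3); y_{n+1} = y_n + (h/6)·(k1 + 2k2 + 2k3 + k4).
x=0.000000, y=1.430000:
  k1 = f(0.000000, 1.430000) = 0.000000
  k2 = f(0.050000, 1.430000) = -0.050765
  k3 = f(0.050000, 1.427462) = -0.050675
  k4 = f(0.100000, 1.424933) = -0.101170
  y ← 1.430000 + (0.1/6)·(k1 + 2k2 + 2k3 + k4) = 1.424933
y(0.1) ≈ 1.4249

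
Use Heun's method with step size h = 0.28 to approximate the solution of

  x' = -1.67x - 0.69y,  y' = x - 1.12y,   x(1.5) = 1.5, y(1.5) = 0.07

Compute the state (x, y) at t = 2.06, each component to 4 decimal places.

0.5257, 0.3724

Heun on (x,y): k1 = f(t_n, state_n); k2 = f(t_n + h, state_n + h·k1); state_{n+1} = state_n + (h/2)·(k1 + k2).
1.500000: (1.500000, 0.070000)
  k1 = (-2.553300, 1.421600)
  predictor → (0.785076, 0.468048)
  k2 = (-1.634030, 0.260862)
  → (0.913774, 0.305545)
1.780000: (0.913774, 0.305545)
  k1 = (-1.736828, 0.571564)
  predictor → (0.427462, 0.465583)
  k2 = (-1.035113, -0.093991)
  → (0.525702, 0.372405)
(x(2.06), y(2.06)) ≈ (0.5257, 0.3724)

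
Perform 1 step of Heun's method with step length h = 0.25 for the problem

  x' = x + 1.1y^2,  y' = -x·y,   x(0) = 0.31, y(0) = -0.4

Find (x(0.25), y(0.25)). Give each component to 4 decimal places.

0.4434, -0.3646

Heun on (x,y): k1 = f(t_n, state_n); k2 = f(t_n + h, state_n + h·k1); state_{n+1} = state_n + (h/2)·(k1 + k2).
0.000000: (0.310000, -0.400000)
  k1 = (0.486000, 0.124000)
  predictor → (0.431500, -0.369000)
  k2 = (0.581277, 0.159223)
  → (0.443410, -0.364597)
(x(0.25), y(0.25)) ≈ (0.4434, -0.3646)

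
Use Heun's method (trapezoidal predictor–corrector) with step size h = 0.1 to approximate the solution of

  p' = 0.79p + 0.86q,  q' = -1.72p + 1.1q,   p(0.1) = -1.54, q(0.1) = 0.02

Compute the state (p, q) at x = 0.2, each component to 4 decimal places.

Heun on (p,q): k1 = f(x_n, state_n); k2 = f(x_n + h, state_n + h·k1); state_{n+1} = state_n + (h/2)·(k1 + k2).
0.100000: (-1.540000, 0.020000)
  k1 = (-1.199400, 2.670800)
  predictor → (-1.659940, 0.287080)
  k2 = (-1.064464, 3.170885)
  → (-1.653193, 0.312084)
(p(0.2), q(0.2)) ≈ (-1.6532, 0.3121)

-1.6532, 0.3121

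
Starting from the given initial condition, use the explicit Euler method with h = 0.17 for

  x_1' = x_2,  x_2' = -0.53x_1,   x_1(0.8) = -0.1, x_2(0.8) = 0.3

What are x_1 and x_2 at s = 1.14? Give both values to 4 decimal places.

0.0035, 0.3134

Euler on (x_1,x_2): x_1_{n+1} = x_1_n + h·x_1', x_2_{n+1} = x_2_n + h·x_2'.
0.800000: (-0.100000, 0.300000); f=(0.300000, 0.053000) → (-0.049000, 0.309010)
0.970000: (-0.049000, 0.309010); f=(0.309010, 0.025970) → (0.003532, 0.313425)
(x_1(1.14), x_2(1.14)) ≈ (0.0035, 0.3134)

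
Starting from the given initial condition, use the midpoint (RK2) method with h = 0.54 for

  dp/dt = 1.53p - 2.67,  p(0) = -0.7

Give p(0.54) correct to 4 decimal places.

-3.5547

Midpoint: k1 = f(t_n, p_n); k2 = f(t_n + h/2, p_n + (h/2)·k1); p_{n+1} = p_n + h·k2.
t=0.000000, p=-0.700000:
  k1 = f(0.000000, -0.700000) = -3.741000
  k2 = f(0.270000, -1.710070) = -5.286407
  p ← -0.700000 + 0.54·(-5.286407) = -3.554660
p(0.54) ≈ -3.5547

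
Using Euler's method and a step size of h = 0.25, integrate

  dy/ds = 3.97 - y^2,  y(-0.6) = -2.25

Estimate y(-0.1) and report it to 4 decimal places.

Euler: y_{n+1} = y_n + h·f(s_n, y_n).
s=-0.600000, y=-2.250000: f=-1.092500 → y ← -2.250000 + 0.25·(-1.092500) = -2.523125
s=-0.350000, y=-2.523125: f=-2.396160 → y ← -2.523125 + 0.25·(-2.396160) = -3.122165
y(-0.1) ≈ -3.1222

-3.1222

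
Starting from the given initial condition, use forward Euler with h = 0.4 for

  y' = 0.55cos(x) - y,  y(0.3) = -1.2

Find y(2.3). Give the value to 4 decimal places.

Euler: y_{n+1} = y_n + h·f(x_n, y_n).
x=0.300000, y=-1.200000: f=1.725435 → y ← -1.200000 + 0.4·1.725435 = -0.509826
x=0.700000, y=-0.509826: f=0.930489 → y ← -0.509826 + 0.4·0.930489 = -0.137630
x=1.100000, y=-0.137630: f=0.387108 → y ← -0.137630 + 0.4·0.387108 = 0.017213
x=1.500000, y=0.017213: f=0.021692 → y ← 0.017213 + 0.4·0.021692 = 0.025890
x=1.900000, y=0.025890: f=-0.203699 → y ← 0.025890 + 0.4·(-0.203699) = -0.055590
y(2.3) ≈ -0.0556

-0.0556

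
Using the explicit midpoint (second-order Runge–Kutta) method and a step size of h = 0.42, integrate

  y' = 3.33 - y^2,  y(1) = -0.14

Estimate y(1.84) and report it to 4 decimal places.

1.5047

Midpoint: k1 = f(s_n, y_n); k2 = f(s_n + h/2, y_n + (h/2)·k1); y_{n+1} = y_n + h·k2.
s=1.000000, y=-0.140000:
  k1 = f(1.000000, -0.140000) = 3.310400
  k2 = f(1.210000, 0.555184) = 3.021771
  y ← -0.140000 + 0.42·3.021771 = 1.129144
s=1.420000, y=1.129144:
  k1 = f(1.420000, 1.129144) = 2.055034
  k2 = f(1.630000, 1.560701) = 0.894213
  y ← 1.129144 + 0.42·0.894213 = 1.504713
y(1.84) ≈ 1.5047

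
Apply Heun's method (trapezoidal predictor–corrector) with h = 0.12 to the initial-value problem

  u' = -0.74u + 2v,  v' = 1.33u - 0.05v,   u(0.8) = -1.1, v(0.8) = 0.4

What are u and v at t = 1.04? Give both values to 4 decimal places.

-0.8203, 0.0988

Heun on (u,v): k1 = f(t_n, state_n); k2 = f(t_n + h, state_n + h·k1); state_{n+1} = state_n + (h/2)·(k1 + k2).
0.800000: (-1.100000, 0.400000)
  k1 = (1.614000, -1.483000)
  predictor → (-0.906320, 0.222040)
  k2 = (1.114757, -1.216508)
  → (-0.936275, 0.238030)
0.920000: (-0.936275, 0.238030)
  k1 = (1.168902, -1.257147)
  predictor → (-0.796006, 0.087172)
  k2 = (0.763389, -1.063047)
  → (-0.820337, 0.098818)
(u(1.04), v(1.04)) ≈ (-0.8203, 0.0988)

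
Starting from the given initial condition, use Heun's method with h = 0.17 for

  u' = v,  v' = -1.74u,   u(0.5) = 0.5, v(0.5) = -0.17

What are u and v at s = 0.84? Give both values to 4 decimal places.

Heun on (u,v): k1 = f(s_n, state_n); k2 = f(s_n + h, state_n + h·k1); state_{n+1} = state_n + (h/2)·(k1 + k2).
0.500000: (0.500000, -0.170000)
  k1 = (-0.170000, -0.870000)
  predictor → (0.471100, -0.317900)
  k2 = (-0.317900, -0.819714)
  → (0.458529, -0.313626)
0.670000: (0.458529, -0.313626)
  k1 = (-0.313626, -0.797840)
  predictor → (0.405212, -0.449258)
  k2 = (-0.449258, -0.705069)
  → (0.393683, -0.441373)
(u(0.84), v(0.84)) ≈ (0.3937, -0.4414)

0.3937, -0.4414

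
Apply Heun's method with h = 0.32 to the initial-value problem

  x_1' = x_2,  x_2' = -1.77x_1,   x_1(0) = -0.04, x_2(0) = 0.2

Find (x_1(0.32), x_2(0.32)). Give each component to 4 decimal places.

Heun on (x_1,x_2): k1 = f(t_n, state_n); k2 = f(t_n + h, state_n + h·k1); state_{n+1} = state_n + (h/2)·(k1 + k2).
0.000000: (-0.040000, 0.200000)
  k1 = (0.200000, 0.070800)
  predictor → (0.024000, 0.222656)
  k2 = (0.222656, -0.042480)
  → (0.027625, 0.204531)
(x_1(0.32), x_2(0.32)) ≈ (0.0276, 0.2045)

0.0276, 0.2045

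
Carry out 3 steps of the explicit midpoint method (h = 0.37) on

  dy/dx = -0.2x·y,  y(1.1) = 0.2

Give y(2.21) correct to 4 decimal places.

Midpoint: k1 = f(x_n, y_n); k2 = f(x_n + h/2, y_n + (h/2)·k1); y_{n+1} = y_n + h·k2.
x=1.100000, y=0.200000:
  k1 = f(1.100000, 0.200000) = -0.044000
  k2 = f(1.285000, 0.191860) = -0.049308
  y ← 0.200000 + 0.37·(-0.049308) = 0.181756
x=1.470000, y=0.181756:
  k1 = f(1.470000, 0.181756) = -0.053436
  k2 = f(1.655000, 0.171870) = -0.056889
  y ← 0.181756 + 0.37·(-0.056889) = 0.160707
x=1.840000, y=0.160707:
  k1 = f(1.840000, 0.160707) = -0.059140
  k2 = f(2.025000, 0.149766) = -0.060655
  y ← 0.160707 + 0.37·(-0.060655) = 0.138265
y(2.21) ≈ 0.1383

0.1383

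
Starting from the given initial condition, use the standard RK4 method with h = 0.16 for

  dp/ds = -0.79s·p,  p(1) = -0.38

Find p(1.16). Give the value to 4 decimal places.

-0.3315

RK4: k1 = f(s_n, p_n); k2 = f(s_n + h/2, p_n + (h/2)·k1); k3 = f(s_n + h/2, p_n + (h/2)·k2); k4 = f(s_n + h, p_n + h·k3); p_{n+1} = p_n + (h/6)·(k1 + 2k2 + 2k3 + k4).
s=1.000000, p=-0.380000:
  k1 = f(1.000000, -0.380000) = 0.300200
  k2 = f(1.080000, -0.355984) = 0.303726
  k3 = f(1.080000, -0.355702) = 0.303485
  k4 = f(1.160000, -0.331442) = 0.303734
  p ← -0.380000 + (0.16/6)·(k1 + 2k2 + 2k3 + k4) = -0.331511
p(1.16) ≈ -0.3315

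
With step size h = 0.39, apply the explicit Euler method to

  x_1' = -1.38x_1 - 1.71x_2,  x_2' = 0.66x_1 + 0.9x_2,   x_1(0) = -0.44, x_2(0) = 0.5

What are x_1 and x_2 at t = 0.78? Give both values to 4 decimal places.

-0.6228, 0.6215

Euler on (x_1,x_2): x_1_{n+1} = x_1_n + h·x_1', x_2_{n+1} = x_2_n + h·x_2'.
0.000000: (-0.440000, 0.500000); f=(-0.247800, 0.159600) → (-0.536642, 0.562244)
0.390000: (-0.536642, 0.562244); f=(-0.220871, 0.151836) → (-0.622782, 0.621460)
(x_1(0.78), x_2(0.78)) ≈ (-0.6228, 0.6215)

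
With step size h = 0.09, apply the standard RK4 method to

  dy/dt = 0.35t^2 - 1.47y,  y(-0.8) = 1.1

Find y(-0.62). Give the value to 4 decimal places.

RK4: k1 = f(t_n, y_n); k2 = f(t_n + h/2, y_n + (h/2)·k1); k3 = f(t_n + h/2, y_n + (h/2)·k2); k4 = f(t_n + h, y_n + h·k3); y_{n+1} = y_n + (h/6)·(k1 + 2k2 + 2k3 + k4).
t=-0.800000, y=1.100000:
  k1 = f(-0.800000, 1.100000) = -1.393000
  k2 = f(-0.755000, 1.037315) = -1.325344
  k3 = f(-0.755000, 1.040360) = -1.329820
  k4 = f(-0.710000, 0.980316) = -1.264630
  y ← 1.100000 + (0.09/6)·(k1 + 2k2 + 2k3 + k4) = 0.980481
t=-0.710000, y=0.980481:
  k1 = f(-0.710000, 0.980481) = -1.264872
  k2 = f(-0.665000, 0.923561) = -1.202857
  k3 = f(-0.665000, 0.926352) = -1.206959
  k4 = f(-0.620000, 0.871854) = -1.147086
  y ← 0.980481 + (0.09/6)·(k1 + 2k2 + 2k3 + k4) = 0.872007
y(-0.62) ≈ 0.8720

0.8720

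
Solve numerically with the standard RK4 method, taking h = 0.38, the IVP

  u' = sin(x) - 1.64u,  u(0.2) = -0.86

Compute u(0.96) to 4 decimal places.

0.0118

RK4: k1 = f(x_n, u_n); k2 = f(x_n + h/2, u_n + (h/2)·k1); k3 = f(x_n + h/2, u_n + (h/2)·k2); k4 = f(x_n + h, u_n + h·k3); u_{n+1} = u_n + (h/6)·(k1 + 2k2 + 2k3 + k4).
x=0.200000, u=-0.860000:
  k1 = f(0.200000, -0.860000) = 1.609069
  k2 = f(0.390000, -0.554277) = 1.289202
  k3 = f(0.390000, -0.615052) = 1.388873
  k4 = f(0.580000, -0.332228) = 1.092878
  u ← -0.860000 + (0.38/6)·(k1 + 2k2 + 2k3 + k4) = -0.349654
x=0.580000, u=-0.349654:
  k1 = f(0.580000, -0.349654) = 1.121456
  k2 = f(0.770000, -0.136577) = 0.920122
  k3 = f(0.770000, -0.174831) = 0.982858
  k4 = f(0.960000, 0.023832) = 0.780107
  u ← -0.349654 + (0.38/6)·(k1 + 2k2 + 2k3 + k4) = 0.011823
u(0.96) ≈ 0.0118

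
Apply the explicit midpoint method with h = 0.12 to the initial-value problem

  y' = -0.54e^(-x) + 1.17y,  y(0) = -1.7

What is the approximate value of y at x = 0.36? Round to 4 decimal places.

-2.7925

Midpoint: k1 = f(x_n, y_n); k2 = f(x_n + h/2, y_n + (h/2)·k1); y_{n+1} = y_n + h·k2.
x=0.000000, y=-1.700000:
  k1 = f(0.000000, -1.700000) = -2.529000
  k2 = f(0.060000, -1.851740) = -2.675089
  y ← -1.700000 + 0.12·(-2.675089) = -2.021011
x=0.120000, y=-2.021011:
  k1 = f(0.120000, -2.021011) = -2.843519
  k2 = f(0.180000, -2.191622) = -3.015243
  y ← -2.021011 + 0.12·(-3.015243) = -2.382840
x=0.240000, y=-2.382840:
  k1 = f(0.240000, -2.382840) = -3.212702
  k2 = f(0.300000, -2.575602) = -3.413496
  y ← -2.382840 + 0.12·(-3.413496) = -2.792459
y(0.36) ≈ -2.7925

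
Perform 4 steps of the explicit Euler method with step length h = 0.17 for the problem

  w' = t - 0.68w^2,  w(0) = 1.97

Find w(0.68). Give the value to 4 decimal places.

1.0840

Euler: w_{n+1} = w_n + h·f(t_n, w_n).
t=0.000000, w=1.970000: f=-2.639012 → w ← 1.970000 + 0.17·(-2.639012) = 1.521368
t=0.170000, w=1.521368: f=-1.403901 → w ← 1.521368 + 0.17·(-1.403901) = 1.282705
t=0.340000, w=1.282705: f=-0.778825 → w ← 1.282705 + 0.17·(-0.778825) = 1.150304
t=0.510000, w=1.150304: f=-0.389776 → w ← 1.150304 + 0.17·(-0.389776) = 1.084042
w(0.68) ≈ 1.0840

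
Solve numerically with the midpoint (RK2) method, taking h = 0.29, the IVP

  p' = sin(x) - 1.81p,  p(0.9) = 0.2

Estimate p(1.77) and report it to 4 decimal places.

0.4611

Midpoint: k1 = f(x_n, p_n); k2 = f(x_n + h/2, p_n + (h/2)·k1); p_{n+1} = p_n + h·k2.
x=0.900000, p=0.200000:
  k1 = f(0.900000, 0.200000) = 0.421327
  k2 = f(1.045000, 0.261092) = 0.392347
  p ← 0.200000 + 0.29·0.392347 = 0.313781
x=1.190000, p=0.313781:
  k1 = f(1.190000, 0.313781) = 0.360426
  k2 = f(1.335000, 0.366042) = 0.309792
  p ← 0.313781 + 0.29·0.309792 = 0.403620
x=1.480000, p=0.403620:
  k1 = f(1.480000, 0.403620) = 0.265328
  k2 = f(1.625000, 0.442093) = 0.198343
  p ← 0.403620 + 0.29·0.198343 = 0.461140
p(1.77) ≈ 0.4611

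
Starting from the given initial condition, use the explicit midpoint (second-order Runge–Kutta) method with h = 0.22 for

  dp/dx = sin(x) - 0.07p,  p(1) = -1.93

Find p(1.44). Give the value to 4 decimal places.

-1.4668

Midpoint: k1 = f(x_n, p_n); k2 = f(x_n + h/2, p_n + (h/2)·k1); p_{n+1} = p_n + h·k2.
x=1.000000, p=-1.930000:
  k1 = f(1.000000, -1.930000) = 0.976571
  k2 = f(1.110000, -1.822577) = 1.023279
  p ← -1.930000 + 0.22·1.023279 = -1.704879
x=1.220000, p=-1.704879:
  k1 = f(1.220000, -1.704879) = 1.058441
  k2 = f(1.330000, -1.588450) = 1.082340
  p ← -1.704879 + 0.22·1.082340 = -1.466764
p(1.44) ≈ -1.4668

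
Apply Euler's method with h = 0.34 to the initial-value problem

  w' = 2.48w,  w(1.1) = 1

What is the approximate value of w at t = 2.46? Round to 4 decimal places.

Euler: w_{n+1} = w_n + h·f(t_n, w_n).
t=1.100000, w=1.000000: f=2.480000 → w ← 1.000000 + 0.34·2.480000 = 1.843200
t=1.440000, w=1.843200: f=4.571136 → w ← 1.843200 + 0.34·4.571136 = 3.397386
t=1.780000, w=3.397386: f=8.425518 → w ← 3.397386 + 0.34·8.425518 = 6.262062
t=2.120000, w=6.262062: f=15.529915 → w ← 6.262062 + 0.34·15.529915 = 11.542233
w(2.46) ≈ 11.5422

11.5422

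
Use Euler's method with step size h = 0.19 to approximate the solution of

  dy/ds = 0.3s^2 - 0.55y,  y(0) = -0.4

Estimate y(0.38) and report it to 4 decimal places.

-0.3187

Euler: y_{n+1} = y_n + h·f(s_n, y_n).
s=0.000000, y=-0.400000: f=0.220000 → y ← -0.400000 + 0.19·0.220000 = -0.358200
s=0.190000, y=-0.358200: f=0.207840 → y ← -0.358200 + 0.19·0.207840 = -0.318710
y(0.38) ≈ -0.3187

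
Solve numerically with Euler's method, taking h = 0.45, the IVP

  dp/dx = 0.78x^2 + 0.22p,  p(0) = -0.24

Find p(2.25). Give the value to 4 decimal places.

Euler: p_{n+1} = p_n + h·f(x_n, p_n).
x=0.000000, p=-0.240000: f=-0.052800 → p ← -0.240000 + 0.45·(-0.052800) = -0.263760
x=0.450000, p=-0.263760: f=0.099923 → p ← -0.263760 + 0.45·0.099923 = -0.218795
x=0.900000, p=-0.218795: f=0.583665 → p ← -0.218795 + 0.45·0.583665 = 0.043855
x=1.350000, p=0.043855: f=1.431198 → p ← 0.043855 + 0.45·1.431198 = 0.687894
x=1.800000, p=0.687894: f=2.678537 → p ← 0.687894 + 0.45·2.678537 = 1.893235
p(2.25) ≈ 1.8932

1.8932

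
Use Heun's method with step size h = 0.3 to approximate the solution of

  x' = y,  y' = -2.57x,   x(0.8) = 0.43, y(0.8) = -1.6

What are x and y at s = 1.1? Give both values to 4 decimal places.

Heun on (x,y): k1 = f(s_n, state_n); k2 = f(s_n + h, state_n + h·k1); state_{n+1} = state_n + (h/2)·(k1 + k2).
0.800000: (0.430000, -1.600000)
  k1 = (-1.600000, -1.105100)
  predictor → (-0.050000, -1.931530)
  k2 = (-1.931530, 0.128500)
  → (-0.099729, -1.746490)
(x(1.1), y(1.1)) ≈ (-0.0997, -1.7465)

-0.0997, -1.7465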